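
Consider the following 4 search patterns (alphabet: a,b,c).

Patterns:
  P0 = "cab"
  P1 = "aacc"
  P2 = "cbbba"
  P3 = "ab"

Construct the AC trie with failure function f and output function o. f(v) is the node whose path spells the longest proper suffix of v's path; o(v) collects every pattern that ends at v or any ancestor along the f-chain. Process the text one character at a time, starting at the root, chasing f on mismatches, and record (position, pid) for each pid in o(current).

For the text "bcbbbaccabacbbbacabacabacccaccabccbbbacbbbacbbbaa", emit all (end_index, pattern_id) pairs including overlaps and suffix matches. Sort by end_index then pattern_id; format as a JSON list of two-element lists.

Build:
Trie (insert patterns):
  0='ε' goto a→4 c→1
  1='c' goto a→2 b→8
  2='ca' goto b→3
  3='cab' goto ·  [P0 ends]
  4='a' goto a→5 b→12
  5='aa' goto c→6
  6='aac' goto c→7
  7='aacc' goto ·  [P1 ends]
  8='cb' goto b→9
  9='cbb' goto b→10
  10='cbbb' goto a→11
  11='cbbba' goto ·  [P2 ends]
  12='ab' goto ·  [P3 ends]

Failure links (BFS by depth):
  fail(1) 'c': from fail(0)=0 chase 'c': 0 ⇒ 0;  out=∅∪out(0)=∅
  fail(4) 'a': from fail(0)=0 chase 'a': 0 ⇒ 0;  out=∅∪out(0)=∅
  fail(2) 'ca': from fail(1)=0 chase 'a': 0 ⇒ 4;  out=∅∪out(4)=∅
  fail(5) 'aa': from fail(4)=0 chase 'a': 0 ⇒ 4;  out=∅∪out(4)=∅
  fail(8) 'cb': from fail(1)=0 chase 'b': 0 ⇒ 0;  out=∅∪out(0)=∅
  fail(12) 'ab': from fail(4)=0 chase 'b': 0 ⇒ 0;  out={3}∪out(0)={3}
  fail(3) 'cab': from fail(2)=4 chase 'b': 4 ⇒ 12;  out={0}∪out(12)={0,3}
  fail(6) 'aac': from fail(5)=4 chase 'c': 4→0 ⇒ 1;  out=∅∪out(1)=∅
  fail(9) 'cbb': from fail(8)=0 chase 'b': 0 ⇒ 0;  out=∅∪out(0)=∅
  fail(7) 'aacc': from fail(6)=1 chase 'c': 1→0 ⇒ 1;  out={1}∪out(1)={1}
  fail(10) 'cbbb': from fail(9)=0 chase 'b': 0 ⇒ 0;  out=∅∪out(0)=∅
  fail(11) 'cbbba': from fail(10)=0 chase 'a': 0 ⇒ 4;  out={2}∪out(4)={2}

Run:
i=0 'b': node 0→0
i=1 'c': node 0→1
i=2 'b': node 1→8
i=3 'b': node 8→9
i=4 'b': node 9→10
i=5 'a': node 10→11  ** P2@[1:5]
i=6 'c': node 11→1 ·f
i=7 'c': node 1→1 ·f
i=8 'a': node 1→2
i=9 'b': node 2→3  ** P0@[7:9],P3@[8:9]
i=10 'a': node 3→4 ·f
i=11 'c': node 4→1 ·f
i=12 'b': node 1→8
i=13 'b': node 8→9
i=14 'b': node 9→10
i=15 'a': node 10→11  ** P2@[11:15]
i=16 'c': node 11→1 ·f
i=17 'a': node 1→2
i=18 'b': node 2→3  ** P0@[16:18],P3@[17:18]
i=19 'a': node 3→4 ·f
i=20 'c': node 4→1 ·f
i=21 'a': node 1→2
i=22 'b': node 2→3  ** P0@[20:22],P3@[21:22]
i=23 'a': node 3→4 ·f
i=24 'c': node 4→1 ·f
i=25 'c': node 1→1 ·f
i=26 'c': node 1→1 ·f
i=27 'a': node 1→2
i=28 'c': node 2→1 ·f
i=29 'c': node 1→1 ·f
i=30 'a': node 1→2
i=31 'b': node 2→3  ** P0@[29:31],P3@[30:31]
i=32 'c': node 3→1 ·f
i=33 'c': node 1→1 ·f
i=34 'b': node 1→8
i=35 'b': node 8→9
i=36 'b': node 9→10
i=37 'a': node 10→11  ** P2@[33:37]
i=38 'c': node 11→1 ·f
i=39 'b': node 1→8
i=40 'b': node 8→9
i=41 'b': node 9→10
i=42 'a': node 10→11  ** P2@[38:42]
i=43 'c': node 11→1 ·f
i=44 'b': node 1→8
i=45 'b': node 8→9
i=46 'b': node 9→10
i=47 'a': node 10→11  ** P2@[43:47]
i=48 'a': node 11→5 ·f

Matches: [[5,2],[9,0],[9,3],[15,2],[18,0],[18,3],[22,0],[22,3],[31,0],[31,3],[37,2],[42,2],[47,2]]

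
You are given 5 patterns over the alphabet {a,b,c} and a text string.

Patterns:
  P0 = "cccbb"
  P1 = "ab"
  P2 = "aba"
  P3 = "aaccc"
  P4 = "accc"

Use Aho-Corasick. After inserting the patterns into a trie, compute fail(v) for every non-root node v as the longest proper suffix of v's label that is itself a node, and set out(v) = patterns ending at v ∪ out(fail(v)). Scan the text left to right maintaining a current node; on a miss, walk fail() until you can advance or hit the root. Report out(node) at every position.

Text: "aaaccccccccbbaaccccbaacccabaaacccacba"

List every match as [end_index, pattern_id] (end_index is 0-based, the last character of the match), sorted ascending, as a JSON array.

Construct AC machine:
Trie nodes:
  0='ε' goto a→6 c→1
  1='c' goto c→2
  2='cc' goto c→3
  3='ccc' goto b→4
  4='cccb' goto b→5
  5='cccbb' goto ·  ←P0
  6='a' goto a→9 b→7 c→13
  7='ab' goto a→8  ←P1
  8='aba' goto ·  ←P2
  9='aa' goto c→10
  10='aac' goto c→11
  11='aacc' goto c→12
  12='aaccc' goto ·  ←P3
  13='ac' goto c→14
  14='acc' goto c→15
  15='accc' goto ·  ←P4

BFS fail/out derivation:
  n1('c'): parent n0 fail=0; on 'c' 0 → fail=0;  out ∅∪∅=∅
  n6('a'): parent n0 fail=0; on 'a' 0 → fail=0;  out ∅∪∅=∅
  n2('cc'): parent n1 fail=0; on 'c' 0 → fail=1;  out ∅∪∅=∅
  n7('ab'): parent n6 fail=0; on 'b' 0 → fail=0;  out {1}∪∅={1}
  n9('aa'): parent n6 fail=0; on 'a' 0 → fail=6;  out ∅∪∅=∅
  n13('ac'): parent n6 fail=0; on 'c' 0 → fail=1;  out ∅∪∅=∅
  n3('ccc'): parent n2 fail=1; on 'c' 1 → fail=2;  out ∅∪∅=∅
  n8('aba'): parent n7 fail=0; on 'a' 0 → fail=6;  out {2}∪∅={2}
  n10('aac'): parent n9 fail=6; on 'c' 6 → fail=13;  out ∅∪∅=∅
  n14('acc'): parent n13 fail=1; on 'c' 1 → fail=2;  out ∅∪∅=∅
  n4('cccb'): parent n3 fail=2; on 'b' 2→1→0 → fail=0;  out ∅∪∅=∅
  n11('aacc'): parent n10 fail=13; on 'c' 13 → fail=14;  out ∅∪∅=∅
  n15('accc'): parent n14 fail=2; on 'c' 2 → fail=3;  out {4}∪∅={4}
  n5('cccbb'): parent n4 fail=0; on 'b' 0 → fail=0;  out {0}∪∅={0}
  n12('aaccc'): parent n11 fail=14; on 'c' 14 → fail=15;  out {3}∪{4}={3,4}

Run:
i=0 'a': node 0→6
i=1 'a': node 6→9
i=2 'a': node 9→9 ·f
i=3 'c': node 9→10
i=4 'c': node 10→11
i=5 'c': node 11→12  → match P3@[1:5],P4@[2:5]
i=6 'c': node 12→3 ·f
i=7 'c': node 3→3 ·f
i=8 'c': node 3→3 ·f
i=9 'c': node 3→3 ·f
i=10 'c': node 3→3 ·f
i=11 'b': node 3→4
i=12 'b': node 4→5  → match P0@[8:12]
i=13 'a': node 5→6 ·f
i=14 'a': node 6→9
i=15 'c': node 9→10
i=16 'c': node 10→11
i=17 'c': node 11→12  → match P3@[13:17],P4@[14:17]
i=18 'c': node 12→3 ·f
i=19 'b': node 3→4
i=20 'a': node 4→6 ·f
i=21 'a': node 6→9
i=22 'c': node 9→10
i=23 'c': node 10→11
i=24 'c': node 11→12  → match P3@[20:24],P4@[21:24]
i=25 'a': node 12→6 ·f
i=26 'b': node 6→7  → match P1@[25:26]
i=27 'a': node 7→8  → match P2@[25:27]
i=28 'a': node 8→9 ·f
i=29 'a': node 9→9 ·f
i=30 'c': node 9→10
i=31 'c': node 10→11
i=32 'c': node 11→12  → match P3@[28:32],P4@[29:32]
i=33 'a': node 12→6 ·f
i=34 'c': node 6→13
i=35 'b': node 13→0 ·f
i=36 'a': node 0→6

Result: [[5,3],[5,4],[12,0],[17,3],[17,4],[24,3],[24,4],[26,1],[27,2],[32,3],[32,4]]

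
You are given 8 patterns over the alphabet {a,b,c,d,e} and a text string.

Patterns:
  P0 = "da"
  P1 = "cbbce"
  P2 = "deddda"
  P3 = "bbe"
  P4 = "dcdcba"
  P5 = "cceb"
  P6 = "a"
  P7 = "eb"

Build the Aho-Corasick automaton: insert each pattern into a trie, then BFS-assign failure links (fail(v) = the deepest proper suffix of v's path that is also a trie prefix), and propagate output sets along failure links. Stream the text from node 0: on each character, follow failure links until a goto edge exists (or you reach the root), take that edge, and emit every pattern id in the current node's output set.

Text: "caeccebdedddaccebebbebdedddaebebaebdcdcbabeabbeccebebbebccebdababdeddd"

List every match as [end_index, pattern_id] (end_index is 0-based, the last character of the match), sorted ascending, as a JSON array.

Build:
Trie nodes:
  0='ε' goto a→24 b→13 c→3 d→1 e→25
  1='d' goto a→2 c→16 e→8
  2='da' goto ·  [P0 ends]
  3='c' goto b→4 c→21
  4='cb' goto b→5
  5='cbb' goto c→6
  6='cbbc' goto e→7
  7='cbbce' goto ·  [P1 ends]
  8='de' goto d→9
  9='ded' goto d→10
  10='dedd' goto d→11
  11='deddd' goto a→12
  12='deddda' goto ·  [P2 ends]
  13='b' goto b→14
  14='bb' goto e→15
  15='bbe' goto ·  [P3 ends]
  16='dc' goto d→17
  17='dcd' goto c→18
  18='dcdc' goto b→19
  19='dcdcb' goto a→20
  20='dcdcba' goto ·  [P4 ends]
  21='cc' goto e→22
  22='cce' goto b→23
  23='cceb' goto ·  [P5 ends]
  24='a' goto ·  [P6 ends]
  25='e' goto b→26
  26='eb' goto ·  [P7 ends]

BFS fail/out derivation:
  fail(1) 'd': from fail(0)=0 chase 'd': 0 ⇒ 0;  out=∅∪out(0)=∅
  fail(3) 'c': from fail(0)=0 chase 'c': 0 ⇒ 0;  out=∅∪out(0)=∅
  fail(13) 'b': from fail(0)=0 chase 'b': 0 ⇒ 0;  out=∅∪out(0)=∅
  fail(24) 'a': from fail(0)=0 chase 'a': 0 ⇒ 0;  out={6}∪out(0)={6}
  fail(25) 'e': from fail(0)=0 chase 'e': 0 ⇒ 0;  out=∅∪out(0)=∅
  fail(2) 'da': from fail(1)=0 chase 'a': 0 ⇒ 24;  out={0}∪out(24)={0,6}
  fail(4) 'cb': from fail(3)=0 chase 'b': 0 ⇒ 13;  out=∅∪out(13)=∅
  fail(8) 'de': from fail(1)=0 chase 'e': 0 ⇒ 25;  out=∅∪out(25)=∅
  fail(14) 'bb': from fail(13)=0 chase 'b': 0 ⇒ 13;  out=∅∪out(13)=∅
  fail(16) 'dc': from fail(1)=0 chase 'c': 0 ⇒ 3;  out=∅∪out(3)=∅
  fail(21) 'cc': from fail(3)=0 chase 'c': 0 ⇒ 3;  out=∅∪out(3)=∅
  fail(26) 'eb': from fail(25)=0 chase 'b': 0 ⇒ 13;  out={7}∪out(13)={7}
  fail(5) 'cbb': from fail(4)=13 chase 'b': 13 ⇒ 14;  out=∅∪out(14)=∅
  fail(9) 'ded': from fail(8)=25 chase 'd': 25→0 ⇒ 1;  out=∅∪out(1)=∅
  fail(15) 'bbe': from fail(14)=13 chase 'e': 13→0 ⇒ 25;  out={3}∪out(25)={3}
  fail(17) 'dcd': from fail(16)=3 chase 'd': 3→0 ⇒ 1;  out=∅∪out(1)=∅
  fail(22) 'cce': from fail(21)=3 chase 'e': 3→0 ⇒ 25;  out=∅∪out(25)=∅
  fail(6) 'cbbc': from fail(5)=14 chase 'c': 14→13→0 ⇒ 3;  out=∅∪out(3)=∅
  fail(10) 'dedd': from fail(9)=1 chase 'd': 1→0 ⇒ 1;  out=∅∪out(1)=∅
  fail(18) 'dcdc': from fail(17)=1 chase 'c': 1 ⇒ 16;  out=∅∪out(16)=∅
  fail(23) 'cceb': from fail(22)=25 chase 'b': 25 ⇒ 26;  out={5}∪out(26)={5,7}
  fail(7) 'cbbce': from fail(6)=3 chase 'e': 3→0 ⇒ 25;  out={1}∪out(25)={1}
  fail(11) 'deddd': from fail(10)=1 chase 'd': 1→0 ⇒ 1;  out=∅∪out(1)=∅
  fail(19) 'dcdcb': from fail(18)=16 chase 'b': 16→3 ⇒ 4;  out=∅∪out(4)=∅
  fail(12) 'deddda': from fail(11)=1 chase 'a': 1 ⇒ 2;  out={2}∪out(2)={0,2,6}
  fail(20) 'dcdcba': from fail(19)=4 chase 'a': 4→13→0 ⇒ 24;  out={4}∪out(24)={4,6}

Run:
[0] read 'c'  n0⇒n3
[1] read 'a'  n3⇒n24 ·f  emit P6@[1:1]
[2] read 'e'  n24⇒n25 ·f
[3] read 'c'  n25⇒n3 ·f
[4] read 'c'  n3⇒n21
[5] read 'e'  n21⇒n22
[6] read 'b'  n22⇒n23  emit P5@[3:6],P7@[5:6]
[7] read 'd'  n23⇒n1 ·f
[8] read 'e'  n1⇒n8
[9] read 'd'  n8⇒n9
[10] read 'd'  n9⇒n10
[11] read 'd'  n10⇒n11
[12] read 'a'  n11⇒n12  emit P0@[11:12],P2@[7:12],P6@[12:12]
[13] read 'c'  n12⇒n3 ·f
[14] read 'c'  n3⇒n21
[15] read 'e'  n21⇒n22
[16] read 'b'  n22⇒n23  emit P5@[13:16],P7@[15:16]
[17] read 'e'  n23⇒n25 ·f
[18] read 'b'  n25⇒n26  emit P7@[17:18]
[19] read 'b'  n26⇒n14 ·f
[20] read 'e'  n14⇒n15  emit P3@[18:20]
[21] read 'b'  n15⇒n26 ·f  emit P7@[20:21]
[22] read 'd'  n26⇒n1 ·f
[23] read 'e'  n1⇒n8
[24] read 'd'  n8⇒n9
[25] read 'd'  n9⇒n10
[26] read 'd'  n10⇒n11
[27] read 'a'  n11⇒n12  emit P0@[26:27],P2@[22:27],P6@[27:27]
[28] read 'e'  n12⇒n25 ·f
[29] read 'b'  n25⇒n26  emit P7@[28:29]
[30] read 'e'  n26⇒n25 ·f
[31] read 'b'  n25⇒n26  emit P7@[30:31]
[32] read 'a'  n26⇒n24 ·f  emit P6@[32:32]
[33] read 'e'  n24⇒n25 ·f
[34] read 'b'  n25⇒n26  emit P7@[33:34]
[35] read 'd'  n26⇒n1 ·f
[36] read 'c'  n1⇒n16
[37] read 'd'  n16⇒n17
[38] read 'c'  n17⇒n18
[39] read 'b'  n18⇒n19
[40] read 'a'  n19⇒n20  emit P4@[35:40],P6@[40:40]
[41] read 'b'  n20⇒n13 ·f
[42] read 'e'  n13⇒n25 ·f
[43] read 'a'  n25⇒n24 ·f  emit P6@[43:43]
[44] read 'b'  n24⇒n13 ·f
[45] read 'b'  n13⇒n14
[46] read 'e'  n14⇒n15  emit P3@[44:46]
[47] read 'c'  n15⇒n3 ·f
[48] read 'c'  n3⇒n21
[49] read 'e'  n21⇒n22
[50] read 'b'  n22⇒n23  emit P5@[47:50],P7@[49:50]
[51] read 'e'  n23⇒n25 ·f
[52] read 'b'  n25⇒n26  emit P7@[51:52]
[53] read 'b'  n26⇒n14 ·f
[54] read 'e'  n14⇒n15  emit P3@[52:54]
[55] read 'b'  n15⇒n26 ·f  emit P7@[54:55]
[56] read 'c'  n26⇒n3 ·f
[57] read 'c'  n3⇒n21
[58] read 'e'  n21⇒n22
[59] read 'b'  n22⇒n23  emit P5@[56:59],P7@[58:59]
[60] read 'd'  n23⇒n1 ·f
[61] read 'a'  n1⇒n2  emit P0@[60:61],P6@[61:61]
[62] read 'b'  n2⇒n13 ·f
[63] read 'a'  n13⇒n24 ·f  emit P6@[63:63]
[64] read 'b'  n24⇒n13 ·f
[65] read 'd'  n13⇒n1 ·f
[66] read 'e'  n1⇒n8
[67] read 'd'  n8⇒n9
[68] read 'd'  n9⇒n10
[69] read 'd'  n10⇒n11

All matches (sorted): [[1,6],[6,5],[6,7],[12,0],[12,2],[12,6],[16,5],[16,7],[18,7],[20,3],[21,7],[27,0],[27,2],[27,6],[29,7],[31,7],[32,6],[34,7],[40,4],[40,6],[43,6],[46,3],[50,5],[50,7],[52,7],[54,3],[55,7],[59,5],[59,7],[61,0],[61,6],[63,6]]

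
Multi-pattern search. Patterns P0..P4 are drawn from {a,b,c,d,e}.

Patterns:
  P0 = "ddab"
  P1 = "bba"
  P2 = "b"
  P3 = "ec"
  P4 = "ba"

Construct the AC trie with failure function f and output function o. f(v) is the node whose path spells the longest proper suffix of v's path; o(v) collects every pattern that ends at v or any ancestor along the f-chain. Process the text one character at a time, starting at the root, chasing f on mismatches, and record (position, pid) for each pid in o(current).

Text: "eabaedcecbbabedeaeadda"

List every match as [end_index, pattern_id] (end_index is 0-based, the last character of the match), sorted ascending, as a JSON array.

Construct AC machine:
Trie (insert patterns):
  n0 'ε': b→5 d→1 e→8
  n1 'd': d→2
  n2 'dd': a→3
  n3 'dda': b→4
  n4 'ddab': ·  ←P0
  n5 'b': a→10 b→6  ←P2
  n6 'bb': a→7
  n7 'bba': ·  ←P1
  n8 'e': c→9
  n9 'ec': ·  ←P3
  n10 'ba': ·  ←P4

Failure links (BFS by depth):
  n1('d'): parent n0 fail=0; on 'd' 0 → fail=0;  out ∅∪∅=∅
  n5('b'): parent n0 fail=0; on 'b' 0 → fail=0;  out {2}∪∅={2}
  n8('e'): parent n0 fail=0; on 'e' 0 → fail=0;  out ∅∪∅=∅
  n2('dd'): parent n1 fail=0; on 'd' 0 → fail=1;  out ∅∪∅=∅
  n6('bb'): parent n5 fail=0; on 'b' 0 → fail=5;  out ∅∪{2}={2}
  n9('ec'): parent n8 fail=0; on 'c' 0 → fail=0;  out {3}∪∅={3}
  n10('ba'): parent n5 fail=0; on 'a' 0 → fail=0;  out {4}∪∅={4}
  n3('dda'): parent n2 fail=1; on 'a' 1→0 → fail=0;  out ∅∪∅=∅
  n7('bba'): parent n6 fail=5; on 'a' 5 → fail=10;  out {1}∪{4}={1,4}
  n4('ddab'): parent n3 fail=0; on 'b' 0 → fail=5;  out {0}∪{2}={0,2}

Run:
pos 0 'e': at 8
pos 1 'a': at 0 (fail-walked)
pos 2 'b': at 5  emit P2@[2:2]
pos 3 'a': at 10  emit P4@[2:3]
pos 4 'e': at 8 (fail-walked)
pos 5 'd': at 1 (fail-walked)
pos 6 'c': at 0 (fail-walked)
pos 7 'e': at 8
pos 8 'c': at 9  emit P3@[7:8]
pos 9 'b': at 5 (fail-walked)  emit P2@[9:9]
pos 10 'b': at 6  emit P2@[10:10]
pos 11 'a': at 7  emit P1@[9:11],P4@[10:11]
pos 12 'b': at 5 (fail-walked)  emit P2@[12:12]
pos 13 'e': at 8 (fail-walked)
pos 14 'd': at 1 (fail-walked)
pos 15 'e': at 8 (fail-walked)
pos 16 'a': at 0 (fail-walked)
pos 17 'e': at 8
pos 18 'a': at 0 (fail-walked)
pos 19 'd': at 1
pos 20 'd': at 2
pos 21 'a': at 3

Result: [[2,2],[3,4],[8,3],[9,2],[10,2],[11,1],[11,4],[12,2]]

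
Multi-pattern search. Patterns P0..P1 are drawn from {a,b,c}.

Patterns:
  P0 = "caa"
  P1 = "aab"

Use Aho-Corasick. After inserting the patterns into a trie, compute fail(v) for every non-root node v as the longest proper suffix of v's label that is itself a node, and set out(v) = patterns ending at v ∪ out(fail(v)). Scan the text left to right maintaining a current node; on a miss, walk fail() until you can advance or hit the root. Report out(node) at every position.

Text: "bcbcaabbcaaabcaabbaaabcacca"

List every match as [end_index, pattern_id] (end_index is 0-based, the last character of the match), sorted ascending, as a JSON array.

Build:
Trie (insert patterns):
  n0 'ε': a→4 c→1
  n1 'c': a→2
  n2 'ca': a→3
  n3 'caa': ·  ←P0
  n4 'a': a→5
  n5 'aa': b→6
  n6 'aab': ·  ←P1

BFS fail/out derivation:
  fail(1) 'c': from fail(0)=0 chase 'c': 0 ⇒ 0;  out=∅∪out(0)=∅
  fail(4) 'a': from fail(0)=0 chase 'a': 0 ⇒ 0;  out=∅∪out(0)=∅
  fail(2) 'ca': from fail(1)=0 chase 'a': 0 ⇒ 4;  out=∅∪out(4)=∅
  fail(5) 'aa': from fail(4)=0 chase 'a': 0 ⇒ 4;  out=∅∪out(4)=∅
  fail(3) 'caa': from fail(2)=4 chase 'a': 4 ⇒ 5;  out={0}∪out(5)={0}
  fail(6) 'aab': from fail(5)=4 chase 'b': 4→0 ⇒ 0;  out={1}∪out(0)={1}

Run:
pos 0 'b': at 0
pos 1 'c': at 1
pos 2 'b': at 0 ·f
pos 3 'c': at 1
pos 4 'a': at 2
pos 5 'a': at 3  → match P0@[3:5]
pos 6 'b': at 6 ·f  → match P1@[4:6]
pos 7 'b': at 0 ·f
pos 8 'c': at 1
pos 9 'a': at 2
pos 10 'a': at 3  → match P0@[8:10]
pos 11 'a': at 5 ·f
pos 12 'b': at 6  → match P1@[10:12]
pos 13 'c': at 1 ·f
pos 14 'a': at 2
pos 15 'a': at 3  → match P0@[13:15]
pos 16 'b': at 6 ·f  → match P1@[14:16]
pos 17 'b': at 0 ·f
pos 18 'a': at 4
pos 19 'a': at 5
pos 20 'a': at 5 ·f
pos 21 'b': at 6  → match P1@[19:21]
pos 22 'c': at 1 ·f
pos 23 'a': at 2
pos 24 'c': at 1 ·f
pos 25 'c': at 1 ·f
pos 26 'a': at 2

Result: [[5,0],[6,1],[10,0],[12,1],[15,0],[16,1],[21,1]]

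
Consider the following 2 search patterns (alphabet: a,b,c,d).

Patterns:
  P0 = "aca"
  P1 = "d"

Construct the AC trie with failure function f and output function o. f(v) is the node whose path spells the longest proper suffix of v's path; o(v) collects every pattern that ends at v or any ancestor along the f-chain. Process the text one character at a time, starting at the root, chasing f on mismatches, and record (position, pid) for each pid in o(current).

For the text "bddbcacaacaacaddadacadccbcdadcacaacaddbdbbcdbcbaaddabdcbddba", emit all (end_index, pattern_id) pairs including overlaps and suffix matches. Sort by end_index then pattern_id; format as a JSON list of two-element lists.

Construct AC machine:
Trie (insert patterns):
  0='ε' goto a→1 d→4
  1='a' goto c→2
  2='ac' goto a→3
  3='aca' goto ·  [P0 ends]
  4='d' goto ·  [P1 ends]

Failure links (BFS by depth):
  fail(1) 'a': from fail(0)=0 chase 'a': 0 ⇒ 0;  out=∅∪out(0)=∅
  fail(4) 'd': from fail(0)=0 chase 'd': 0 ⇒ 0;  out={1}∪out(0)={1}
  fail(2) 'ac': from fail(1)=0 chase 'c': 0 ⇒ 0;  out=∅∪out(0)=∅
  fail(3) 'aca': from fail(2)=0 chase 'a': 0 ⇒ 1;  out={0}∪out(1)={0}

Run:
pos 0 'b': at 0
pos 1 'd': at 4  → match P1@[1:1]
pos 2 'd': at 4 (fail-walked)  → match P1@[2:2]
pos 3 'b': at 0 (fail-walked)
pos 4 'c': at 0
pos 5 'a': at 1
pos 6 'c': at 2
pos 7 'a': at 3  → match P0@[5:7]
pos 8 'a': at 1 (fail-walked)
pos 9 'c': at 2
pos 10 'a': at 3  → match P0@[8:10]
pos 11 'a': at 1 (fail-walked)
pos 12 'c': at 2
pos 13 'a': at 3  → match P0@[11:13]
pos 14 'd': at 4 (fail-walked)  → match P1@[14:14]
pos 15 'd': at 4 (fail-walked)  → match P1@[15:15]
pos 16 'a': at 1 (fail-walked)
pos 17 'd': at 4 (fail-walked)  → match P1@[17:17]
pos 18 'a': at 1 (fail-walked)
pos 19 'c': at 2
pos 20 'a': at 3  → match P0@[18:20]
pos 21 'd': at 4 (fail-walked)  → match P1@[21:21]
pos 22 'c': at 0 (fail-walked)
pos 23 'c': at 0
pos 24 'b': at 0
pos 25 'c': at 0
pos 26 'd': at 4  → match P1@[26:26]
pos 27 'a': at 1 (fail-walked)
pos 28 'd': at 4 (fail-walked)  → match P1@[28:28]
pos 29 'c': at 0 (fail-walked)
pos 30 'a': at 1
pos 31 'c': at 2
pos 32 'a': at 3  → match P0@[30:32]
pos 33 'a': at 1 (fail-walked)
pos 34 'c': at 2
pos 35 'a': at 3  → match P0@[33:35]
pos 36 'd': at 4 (fail-walked)  → match P1@[36:36]
pos 37 'd': at 4 (fail-walked)  → match P1@[37:37]
pos 38 'b': at 0 (fail-walked)
pos 39 'd': at 4  → match P1@[39:39]
pos 40 'b': at 0 (fail-walked)
pos 41 'b': at 0
pos 42 'c': at 0
pos 43 'd': at 4  → match P1@[43:43]
pos 44 'b': at 0 (fail-walked)
pos 45 'c': at 0
pos 46 'b': at 0
pos 47 'a': at 1
pos 48 'a': at 1 (fail-walked)
pos 49 'd': at 4 (fail-walked)  → match P1@[49:49]
pos 50 'd': at 4 (fail-walked)  → match P1@[50:50]
pos 51 'a': at 1 (fail-walked)
pos 52 'b': at 0 (fail-walked)
pos 53 'd': at 4  → match P1@[53:53]
pos 54 'c': at 0 (fail-walked)
pos 55 'b': at 0
pos 56 'd': at 4  → match P1@[56:56]
pos 57 'd': at 4 (fail-walked)  → match P1@[57:57]
pos 58 'b': at 0 (fail-walked)
pos 59 'a': at 1

Matches: [[1,1],[2,1],[7,0],[10,0],[13,0],[14,1],[15,1],[17,1],[20,0],[21,1],[26,1],[28,1],[32,0],[35,0],[36,1],[37,1],[39,1],[43,1],[49,1],[50,1],[53,1],[56,1],[57,1]]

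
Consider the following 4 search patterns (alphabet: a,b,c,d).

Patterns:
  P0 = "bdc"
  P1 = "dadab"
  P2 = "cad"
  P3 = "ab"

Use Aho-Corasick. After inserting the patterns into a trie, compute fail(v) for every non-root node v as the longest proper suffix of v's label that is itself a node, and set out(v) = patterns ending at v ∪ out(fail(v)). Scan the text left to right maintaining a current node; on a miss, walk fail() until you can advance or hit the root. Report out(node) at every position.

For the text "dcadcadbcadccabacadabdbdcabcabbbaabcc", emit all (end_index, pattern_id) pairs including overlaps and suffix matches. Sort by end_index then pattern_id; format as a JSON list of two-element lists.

Build:
Trie nodes:
  0='ε' goto a→12 b→1 c→9 d→4
  1='b' goto d→2
  2='bd' goto c→3
  3='bdc' goto ·  [P0 ends]
  4='d' goto a→5
  5='da' goto d→6
  6='dad' goto a→7
  7='dada' goto b→8
  8='dadab' goto ·  [P1 ends]
  9='c' goto a→10
  10='ca' goto d→11
  11='cad' goto ·  [P2 ends]
  12='a' goto b→13
  13='ab' goto ·  [P3 ends]

BFS fail/out derivation:
  fail(1) 'b': from fail(0)=0 chase 'b': 0 ⇒ 0;  out=∅∪out(0)=∅
  fail(4) 'd': from fail(0)=0 chase 'd': 0 ⇒ 0;  out=∅∪out(0)=∅
  fail(9) 'c': from fail(0)=0 chase 'c': 0 ⇒ 0;  out=∅∪out(0)=∅
  fail(12) 'a': from fail(0)=0 chase 'a': 0 ⇒ 0;  out=∅∪out(0)=∅
  fail(2) 'bd': from fail(1)=0 chase 'd': 0 ⇒ 4;  out=∅∪out(4)=∅
  fail(5) 'da': from fail(4)=0 chase 'a': 0 ⇒ 12;  out=∅∪out(12)=∅
  fail(10) 'ca': from fail(9)=0 chase 'a': 0 ⇒ 12;  out=∅∪out(12)=∅
  fail(13) 'ab': from fail(12)=0 chase 'b': 0 ⇒ 1;  out={3}∪out(1)={3}
  fail(3) 'bdc': from fail(2)=4 chase 'c': 4→0 ⇒ 9;  out={0}∪out(9)={0}
  fail(6) 'dad': from fail(5)=12 chase 'd': 12→0 ⇒ 4;  out=∅∪out(4)=∅
  fail(11) 'cad': from fail(10)=12 chase 'd': 12→0 ⇒ 4;  out={2}∪out(4)={2}
  fail(7) 'dada': from fail(6)=4 chase 'a': 4 ⇒ 5;  out=∅∪out(5)=∅
  fail(8) 'dadab': from fail(7)=5 chase 'b': 5→12 ⇒ 13;  out={1}∪out(13)={1,3}

Run:
i=0 'd': node 0→4
i=1 'c': node 4→9 ·f
i=2 'a': node 9→10
i=3 'd': node 10→11  ** P2@[1:3]
i=4 'c': node 11→9 ·f
i=5 'a': node 9→10
i=6 'd': node 10→11  ** P2@[4:6]
i=7 'b': node 11→1 ·f
i=8 'c': node 1→9 ·f
i=9 'a': node 9→10
i=10 'd': node 10→11  ** P2@[8:10]
i=11 'c': node 11→9 ·f
i=12 'c': node 9→9 ·f
i=13 'a': node 9→10
i=14 'b': node 10→13 ·f  ** P3@[13:14]
i=15 'a': node 13→12 ·f
i=16 'c': node 12→9 ·f
i=17 'a': node 9→10
i=18 'd': node 10→11  ** P2@[16:18]
i=19 'a': node 11→5 ·f
i=20 'b': node 5→13 ·f  ** P3@[19:20]
i=21 'd': node 13→2 ·f
i=22 'b': node 2→1 ·f
i=23 'd': node 1→2
i=24 'c': node 2→3  ** P0@[22:24]
i=25 'a': node 3→10 ·f
i=26 'b': node 10→13 ·f  ** P3@[25:26]
i=27 'c': node 13→9 ·f
i=28 'a': node 9→10
i=29 'b': node 10→13 ·f  ** P3@[28:29]
i=30 'b': node 13→1 ·f
i=31 'b': node 1→1 ·f
i=32 'a': node 1→12 ·f
i=33 'a': node 12→12 ·f
i=34 'b': node 12→13  ** P3@[33:34]
i=35 'c': node 13→9 ·f
i=36 'c': node 9→9 ·f

Matches: [[3,2],[6,2],[10,2],[14,3],[18,2],[20,3],[24,0],[26,3],[29,3],[34,3]]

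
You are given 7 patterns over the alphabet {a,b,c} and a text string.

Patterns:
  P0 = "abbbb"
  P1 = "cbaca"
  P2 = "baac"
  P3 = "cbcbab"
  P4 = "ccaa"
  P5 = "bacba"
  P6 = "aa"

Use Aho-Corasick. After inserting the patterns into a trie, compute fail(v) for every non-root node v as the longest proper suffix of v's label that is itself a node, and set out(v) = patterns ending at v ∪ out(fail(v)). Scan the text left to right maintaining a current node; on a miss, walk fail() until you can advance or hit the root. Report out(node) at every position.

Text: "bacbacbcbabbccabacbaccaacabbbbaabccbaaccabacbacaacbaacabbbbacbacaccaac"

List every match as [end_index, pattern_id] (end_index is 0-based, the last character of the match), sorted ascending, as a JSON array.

Build:
Trie nodes:
  0='ε' goto a→1 b→11 c→6
  1='a' goto a→25 b→2
  2='ab' goto b→3
  3='abb' goto b→4
  4='abbb' goto b→5
  5='abbbb' goto ·  ←P0
  6='c' goto b→7 c→19
  7='cb' goto a→8 c→15
  8='cba' goto c→9
  9='cbac' goto a→10
  10='cbaca' goto ·  ←P1
  11='b' goto a→12
  12='ba' goto a→13 c→22
  13='baa' goto c→14
  14='baac' goto ·  ←P2
  15='cbc' goto b→16
  16='cbcb' goto a→17
  17='cbcba' goto b→18
  18='cbcbab' goto ·  ←P3
  19='cc' goto a→20
  20='cca' goto a→21
  21='ccaa' goto ·  ←P4
  22='bac' goto b→23
  23='bacb' goto a→24
  24='bacba' goto ·  ←P5
  25='aa' goto ·  ←P6

Failure links (BFS by depth):
  n1('a'): parent n0 fail=0; on 'a' 0 → fail=0;  out ∅∪∅=∅
  n6('c'): parent n0 fail=0; on 'c' 0 → fail=0;  out ∅∪∅=∅
  n11('b'): parent n0 fail=0; on 'b' 0 → fail=0;  out ∅∪∅=∅
  n2('ab'): parent n1 fail=0; on 'b' 0 → fail=11;  out ∅∪∅=∅
  n7('cb'): parent n6 fail=0; on 'b' 0 → fail=11;  out ∅∪∅=∅
  n12('ba'): parent n11 fail=0; on 'a' 0 → fail=1;  out ∅∪∅=∅
  n19('cc'): parent n6 fail=0; on 'c' 0 → fail=6;  out ∅∪∅=∅
  n25('aa'): parent n1 fail=0; on 'a' 0 → fail=1;  out {6}∪∅={6}
  n3('abb'): parent n2 fail=11; on 'b' 11→0 → fail=11;  out ∅∪∅=∅
  n8('cba'): parent n7 fail=11; on 'a' 11 → fail=12;  out ∅∪∅=∅
  n13('baa'): parent n12 fail=1; on 'a' 1 → fail=25;  out ∅∪{6}={6}
  n15('cbc'): parent n7 fail=11; on 'c' 11→0 → fail=6;  out ∅∪∅=∅
  n20('cca'): parent n19 fail=6; on 'a' 6→0 → fail=1;  out ∅∪∅=∅
  n22('bac'): parent n12 fail=1; on 'c' 1→0 → fail=6;  out ∅∪∅=∅
  n4('abbb'): parent n3 fail=11; on 'b' 11→0 → fail=11;  out ∅∪∅=∅
  n9('cbac'): parent n8 fail=12; on 'c' 12 → fail=22;  out ∅∪∅=∅
  n14('baac'): parent n13 fail=25; on 'c' 25→1→0 → fail=6;  out {2}∪∅={2}
  n16('cbcb'): parent n15 fail=6; on 'b' 6 → fail=7;  out ∅∪∅=∅
  n21('ccaa'): parent n20 fail=1; on 'a' 1 → fail=25;  out {4}∪{6}={4,6}
  n23('bacb'): parent n22 fail=6; on 'b' 6 → fail=7;  out ∅∪∅=∅
  n5('abbbb'): parent n4 fail=11; on 'b' 11→0 → fail=11;  out {0}∪∅={0}
  n10('cbaca'): parent n9 fail=22; on 'a' 22→6→0 → fail=1;  out {1}∪∅={1}
  n17('cbcba'): parent n16 fail=7; on 'a' 7 → fail=8;  out ∅∪∅=∅
  n24('bacba'): parent n23 fail=7; on 'a' 7 → fail=8;  out {5}∪∅={5}
  n18('cbcbab'): parent n17 fail=8; on 'b' 8→12→1 → fail=2;  out {3}∪∅={3}

Scan:
pos 0 'b': at 11
pos 1 'a': at 12
pos 2 'c': at 22
pos 3 'b': at 23
pos 4 'a': at 24  → match P5@[0:4]
pos 5 'c': at 9 (fail-walked)
pos 6 'b': at 23 (fail-walked)
pos 7 'c': at 15 (fail-walked)
pos 8 'b': at 16
pos 9 'a': at 17
pos 10 'b': at 18  → match P3@[5:10]
pos 11 'b': at 3 (fail-walked)
pos 12 'c': at 6 (fail-walked)
pos 13 'c': at 19
pos 14 'a': at 20
pos 15 'b': at 2 (fail-walked)
pos 16 'a': at 12 (fail-walked)
pos 17 'c': at 22
pos 18 'b': at 23
pos 19 'a': at 24  → match P5@[15:19]
pos 20 'c': at 9 (fail-walked)
pos 21 'c': at 19 (fail-walked)
pos 22 'a': at 20
pos 23 'a': at 21  → match P4@[20:23],P6@[22:23]
pos 24 'c': at 6 (fail-walked)
pos 25 'a': at 1 (fail-walked)
pos 26 'b': at 2
pos 27 'b': at 3
pos 28 'b': at 4
pos 29 'b': at 5  → match P0@[25:29]
pos 30 'a': at 12 (fail-walked)
pos 31 'a': at 13  → match P6@[30:31]
pos 32 'b': at 2 (fail-walked)
pos 33 'c': at 6 (fail-walked)
pos 34 'c': at 19
pos 35 'b': at 7 (fail-walked)
pos 36 'a': at 8
pos 37 'a': at 13 (fail-walked)  → match P6@[36:37]
pos 38 'c': at 14  → match P2@[35:38]
pos 39 'c': at 19 (fail-walked)
pos 40 'a': at 20
pos 41 'b': at 2 (fail-walked)
pos 42 'a': at 12 (fail-walked)
pos 43 'c': at 22
pos 44 'b': at 23
pos 45 'a': at 24  → match P5@[41:45]
pos 46 'c': at 9 (fail-walked)
pos 47 'a': at 10  → match P1@[43:47]
pos 48 'a': at 25 (fail-walked)  → match P6@[47:48]
pos 49 'c': at 6 (fail-walked)
pos 50 'b': at 7
pos 51 'a': at 8
pos 52 'a': at 13 (fail-walked)  → match P6@[51:52]
pos 53 'c': at 14  → match P2@[50:53]
pos 54 'a': at 1 (fail-walked)
pos 55 'b': at 2
pos 56 'b': at 3
pos 57 'b': at 4
pos 58 'b': at 5  → match P0@[54:58]
pos 59 'a': at 12 (fail-walked)
pos 60 'c': at 22
pos 61 'b': at 23
pos 62 'a': at 24  → match P5@[58:62]
pos 63 'c': at 9 (fail-walked)
pos 64 'a': at 10  → match P1@[60:64]
pos 65 'c': at 6 (fail-walked)
pos 66 'c': at 19
pos 67 'a': at 20
pos 68 'a': at 21  → match P4@[65:68],P6@[67:68]
pos 69 'c': at 6 (fail-walked)

Result: [[4,5],[10,3],[19,5],[23,4],[23,6],[29,0],[31,6],[37,6],[38,2],[45,5],[47,1],[48,6],[52,6],[53,2],[58,0],[62,5],[64,1],[68,4],[68,6]]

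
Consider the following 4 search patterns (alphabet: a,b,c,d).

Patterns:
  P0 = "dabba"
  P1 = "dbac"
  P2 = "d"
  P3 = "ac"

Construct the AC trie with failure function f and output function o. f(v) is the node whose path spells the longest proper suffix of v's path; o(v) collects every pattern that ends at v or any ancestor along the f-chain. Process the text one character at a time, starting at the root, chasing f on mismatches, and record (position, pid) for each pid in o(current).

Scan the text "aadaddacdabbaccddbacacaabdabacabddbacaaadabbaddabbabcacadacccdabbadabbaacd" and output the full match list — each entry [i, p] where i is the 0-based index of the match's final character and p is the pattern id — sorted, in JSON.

Build automaton:
Trie (insert patterns):
  n0 'ε': a→9 d→1
  n1 'd': a→2 b→6  [P2 ends]
  n2 'da': b→3
  n3 'dab': b→4
  n4 'dabb': a→5
  n5 'dabba': ·  [P0 ends]
  n6 'db': a→7
  n7 'dba': c→8
  n8 'dbac': ·  [P1 ends]
  n9 'a': c→10
  n10 'ac': ·  [P3 ends]

BFS fail/out derivation:
  n1('d'): parent n0 fail=0; on 'd' 0 → fail=0;  out {2}∪∅={2}
  n9('a'): parent n0 fail=0; on 'a' 0 → fail=0;  out ∅∪∅=∅
  n2('da'): parent n1 fail=0; on 'a' 0 → fail=9;  out ∅∪∅=∅
  n6('db'): parent n1 fail=0; on 'b' 0 → fail=0;  out ∅∪∅=∅
  n10('ac'): parent n9 fail=0; on 'c' 0 → fail=0;  out {3}∪∅={3}
  n3('dab'): parent n2 fail=9; on 'b' 9→0 → fail=0;  out ∅∪∅=∅
  n7('dba'): parent n6 fail=0; on 'a' 0 → fail=9;  out ∅∪∅=∅
  n4('dabb'): parent n3 fail=0; on 'b' 0 → fail=0;  out ∅∪∅=∅
  n8('dbac'): parent n7 fail=9; on 'c' 9 → fail=10;  out {1}∪{3}={1,3}
  n5('dabba'): parent n4 fail=0; on 'a' 0 → fail=9;  out {0}∪∅={0}

Text stream:
[0] read 'a'  n0⇒n9
[1] read 'a'  n9⇒n9 (via fail)
[2] read 'd'  n9⇒n1 (via fail)  emit P2@[2:2]
[3] read 'a'  n1⇒n2
[4] read 'd'  n2⇒n1 (via fail)  emit P2@[4:4]
[5] read 'd'  n1⇒n1 (via fail)  emit P2@[5:5]
[6] read 'a'  n1⇒n2
[7] read 'c'  n2⇒n10 (via fail)  emit P3@[6:7]
[8] read 'd'  n10⇒n1 (via fail)  emit P2@[8:8]
[9] read 'a'  n1⇒n2
[10] read 'b'  n2⇒n3
[11] read 'b'  n3⇒n4
[12] read 'a'  n4⇒n5  emit P0@[8:12]
[13] read 'c'  n5⇒n10 (via fail)  emit P3@[12:13]
[14] read 'c'  n10⇒n0 (via fail)
[15] read 'd'  n0⇒n1  emit P2@[15:15]
[16] read 'd'  n1⇒n1 (via fail)  emit P2@[16:16]
[17] read 'b'  n1⇒n6
[18] read 'a'  n6⇒n7
[19] read 'c'  n7⇒n8  emit P1@[16:19],P3@[18:19]
[20] read 'a'  n8⇒n9 (via fail)
[21] read 'c'  n9⇒n10  emit P3@[20:21]
[22] read 'a'  n10⇒n9 (via fail)
[23] read 'a'  n9⇒n9 (via fail)
[24] read 'b'  n9⇒n0 (via fail)
[25] read 'd'  n0⇒n1  emit P2@[25:25]
[26] read 'a'  n1⇒n2
[27] read 'b'  n2⇒n3
[28] read 'a'  n3⇒n9 (via fail)
[29] read 'c'  n9⇒n10  emit P3@[28:29]
[30] read 'a'  n10⇒n9 (via fail)
[31] read 'b'  n9⇒n0 (via fail)
[32] read 'd'  n0⇒n1  emit P2@[32:32]
[33] read 'd'  n1⇒n1 (via fail)  emit P2@[33:33]
[34] read 'b'  n1⇒n6
[35] read 'a'  n6⇒n7
[36] read 'c'  n7⇒n8  emit P1@[33:36],P3@[35:36]
[37] read 'a'  n8⇒n9 (via fail)
[38] read 'a'  n9⇒n9 (via fail)
[39] read 'a'  n9⇒n9 (via fail)
[40] read 'd'  n9⇒n1 (via fail)  emit P2@[40:40]
[41] read 'a'  n1⇒n2
[42] read 'b'  n2⇒n3
[43] read 'b'  n3⇒n4
[44] read 'a'  n4⇒n5  emit P0@[40:44]
[45] read 'd'  n5⇒n1 (via fail)  emit P2@[45:45]
[46] read 'd'  n1⇒n1 (via fail)  emit P2@[46:46]
[47] read 'a'  n1⇒n2
[48] read 'b'  n2⇒n3
[49] read 'b'  n3⇒n4
[50] read 'a'  n4⇒n5  emit P0@[46:50]
[51] read 'b'  n5⇒n0 (via fail)
[52] read 'c'  n0⇒n0
[53] read 'a'  n0⇒n9
[54] read 'c'  n9⇒n10  emit P3@[53:54]
[55] read 'a'  n10⇒n9 (via fail)
[56] read 'd'  n9⇒n1 (via fail)  emit P2@[56:56]
[57] read 'a'  n1⇒n2
[58] read 'c'  n2⇒n10 (via fail)  emit P3@[57:58]
[59] read 'c'  n10⇒n0 (via fail)
[60] read 'c'  n0⇒n0
[61] read 'd'  n0⇒n1  emit P2@[61:61]
[62] read 'a'  n1⇒n2
[63] read 'b'  n2⇒n3
[64] read 'b'  n3⇒n4
[65] read 'a'  n4⇒n5  emit P0@[61:65]
[66] read 'd'  n5⇒n1 (via fail)  emit P2@[66:66]
[67] read 'a'  n1⇒n2
[68] read 'b'  n2⇒n3
[69] read 'b'  n3⇒n4
[70] read 'a'  n4⇒n5  emit P0@[66:70]
[71] read 'a'  n5⇒n9 (via fail)
[72] read 'c'  n9⇒n10  emit P3@[71:72]
[73] read 'd'  n10⇒n1 (via fail)  emit P2@[73:73]

All matches (sorted): [[2,2],[4,2],[5,2],[7,3],[8,2],[12,0],[13,3],[15,2],[16,2],[19,1],[19,3],[21,3],[25,2],[29,3],[32,2],[33,2],[36,1],[36,3],[40,2],[44,0],[45,2],[46,2],[50,0],[54,3],[56,2],[58,3],[61,2],[65,0],[66,2],[70,0],[72,3],[73,2]]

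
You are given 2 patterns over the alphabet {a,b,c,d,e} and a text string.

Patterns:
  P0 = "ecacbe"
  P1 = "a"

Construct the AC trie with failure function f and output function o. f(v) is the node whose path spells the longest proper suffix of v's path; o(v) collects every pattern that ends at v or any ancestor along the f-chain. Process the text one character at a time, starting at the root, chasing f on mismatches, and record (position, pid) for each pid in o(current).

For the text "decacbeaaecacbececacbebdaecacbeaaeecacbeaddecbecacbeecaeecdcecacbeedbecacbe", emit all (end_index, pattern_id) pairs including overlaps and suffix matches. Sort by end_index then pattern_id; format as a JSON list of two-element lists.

Build automaton:
Trie nodes:
  0='ε' goto a→7 e→1
  1='e' goto c→2
  2='ec' goto a→3
  3='eca' goto c→4
  4='ecac' goto b→5
  5='ecacb' goto e→6
  6='ecacbe' goto ·  [P0 ends]
  7='a' goto ·  [P1 ends]

Failure links (BFS by depth):
  fail(1) 'e': from fail(0)=0 chase 'e': 0 ⇒ 0;  out=∅∪out(0)=∅
  fail(7) 'a': from fail(0)=0 chase 'a': 0 ⇒ 0;  out={1}∪out(0)={1}
  fail(2) 'ec': from fail(1)=0 chase 'c': 0 ⇒ 0;  out=∅∪out(0)=∅
  fail(3) 'eca': from fail(2)=0 chase 'a': 0 ⇒ 7;  out=∅∪out(7)={1}
  fail(4) 'ecac': from fail(3)=7 chase 'c': 7→0 ⇒ 0;  out=∅∪out(0)=∅
  fail(5) 'ecacb': from fail(4)=0 chase 'b': 0 ⇒ 0;  out=∅∪out(0)=∅
  fail(6) 'ecacbe': from fail(5)=0 chase 'e': 0 ⇒ 1;  out={0}∪out(1)={0}

Run:
[0] read 'd'  n0⇒n0
[1] read 'e'  n0⇒n1
[2] read 'c'  n1⇒n2
[3] read 'a'  n2⇒n3  ** P1@[3:3]
[4] read 'c'  n3⇒n4
[5] read 'b'  n4⇒n5
[6] read 'e'  n5⇒n6  ** P0@[1:6]
[7] read 'a'  n6⇒n7 ·f  ** P1@[7:7]
[8] read 'a'  n7⇒n7 ·f  ** P1@[8:8]
[9] read 'e'  n7⇒n1 ·f
[10] read 'c'  n1⇒n2
[11] read 'a'  n2⇒n3  ** P1@[11:11]
[12] read 'c'  n3⇒n4
[13] read 'b'  n4⇒n5
[14] read 'e'  n5⇒n6  ** P0@[9:14]
[15] read 'c'  n6⇒n2 ·f
[16] read 'e'  n2⇒n1 ·f
[17] read 'c'  n1⇒n2
[18] read 'a'  n2⇒n3  ** P1@[18:18]
[19] read 'c'  n3⇒n4
[20] read 'b'  n4⇒n5
[21] read 'e'  n5⇒n6  ** P0@[16:21]
[22] read 'b'  n6⇒n0 ·f
[23] read 'd'  n0⇒n0
[24] read 'a'  n0⇒n7  ** P1@[24:24]
[25] read 'e'  n7⇒n1 ·f
[26] read 'c'  n1⇒n2
[27] read 'a'  n2⇒n3  ** P1@[27:27]
[28] read 'c'  n3⇒n4
[29] read 'b'  n4⇒n5
[30] read 'e'  n5⇒n6  ** P0@[25:30]
[31] read 'a'  n6⇒n7 ·f  ** P1@[31:31]
[32] read 'a'  n7⇒n7 ·f  ** P1@[32:32]
[33] read 'e'  n7⇒n1 ·f
[34] read 'e'  n1⇒n1 ·f
[35] read 'c'  n1⇒n2
[36] read 'a'  n2⇒n3  ** P1@[36:36]
[37] read 'c'  n3⇒n4
[38] read 'b'  n4⇒n5
[39] read 'e'  n5⇒n6  ** P0@[34:39]
[40] read 'a'  n6⇒n7 ·f  ** P1@[40:40]
[41] read 'd'  n7⇒n0 ·f
[42] read 'd'  n0⇒n0
[43] read 'e'  n0⇒n1
[44] read 'c'  n1⇒n2
[45] read 'b'  n2⇒n0 ·f
[46] read 'e'  n0⇒n1
[47] read 'c'  n1⇒n2
[48] read 'a'  n2⇒n3  ** P1@[48:48]
[49] read 'c'  n3⇒n4
[50] read 'b'  n4⇒n5
[51] read 'e'  n5⇒n6  ** P0@[46:51]
[52] read 'e'  n6⇒n1 ·f
[53] read 'c'  n1⇒n2
[54] read 'a'  n2⇒n3  ** P1@[54:54]
[55] read 'e'  n3⇒n1 ·f
[56] read 'e'  n1⇒n1 ·f
[57] read 'c'  n1⇒n2
[58] read 'd'  n2⇒n0 ·f
[59] read 'c'  n0⇒n0
[60] read 'e'  n0⇒n1
[61] read 'c'  n1⇒n2
[62] read 'a'  n2⇒n3  ** P1@[62:62]
[63] read 'c'  n3⇒n4
[64] read 'b'  n4⇒n5
[65] read 'e'  n5⇒n6  ** P0@[60:65]
[66] read 'e'  n6⇒n1 ·f
[67] read 'd'  n1⇒n0 ·f
[68] read 'b'  n0⇒n0
[69] read 'e'  n0⇒n1
[70] read 'c'  n1⇒n2
[71] read 'a'  n2⇒n3  ** P1@[71:71]
[72] read 'c'  n3⇒n4
[73] read 'b'  n4⇒n5
[74] read 'e'  n5⇒n6  ** P0@[69:74]

Matches: [[3,1],[6,0],[7,1],[8,1],[11,1],[14,0],[18,1],[21,0],[24,1],[27,1],[30,0],[31,1],[32,1],[36,1],[39,0],[40,1],[48,1],[51,0],[54,1],[62,1],[65,0],[71,1],[74,0]]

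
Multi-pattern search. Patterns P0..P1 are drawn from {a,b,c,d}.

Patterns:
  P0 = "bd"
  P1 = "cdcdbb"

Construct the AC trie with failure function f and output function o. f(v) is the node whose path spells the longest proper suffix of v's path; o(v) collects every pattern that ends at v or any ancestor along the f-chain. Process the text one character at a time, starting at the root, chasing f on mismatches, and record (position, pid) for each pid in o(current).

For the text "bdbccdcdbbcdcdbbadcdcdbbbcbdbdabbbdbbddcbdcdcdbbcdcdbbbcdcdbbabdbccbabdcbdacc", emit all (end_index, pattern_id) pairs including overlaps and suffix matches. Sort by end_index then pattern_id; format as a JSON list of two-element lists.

Construct AC machine:
Trie nodes:
  n0 'ε': b→1 c→3
  n1 'b': d→2
  n2 'bd': ·  [P0 ends]
  n3 'c': d→4
  n4 'cd': c→5
  n5 'cdc': d→6
  n6 'cdcd': b→7
  n7 'cdcdb': b→8
  n8 'cdcdbb': ·  [P1 ends]

BFS fail/out derivation:
  fail(1) 'b': from fail(0)=0 chase 'b': 0 ⇒ 0;  out=∅∪out(0)=∅
  fail(3) 'c': from fail(0)=0 chase 'c': 0 ⇒ 0;  out=∅∪out(0)=∅
  fail(2) 'bd': from fail(1)=0 chase 'd': 0 ⇒ 0;  out={0}∪out(0)={0}
  fail(4) 'cd': from fail(3)=0 chase 'd': 0 ⇒ 0;  out=∅∪out(0)=∅
  fail(5) 'cdc': from fail(4)=0 chase 'c': 0 ⇒ 3;  out=∅∪out(3)=∅
  fail(6) 'cdcd': from fail(5)=3 chase 'd': 3 ⇒ 4;  out=∅∪out(4)=∅
  fail(7) 'cdcdb': from fail(6)=4 chase 'b': 4→0 ⇒ 1;  out=∅∪out(1)=∅
  fail(8) 'cdcdbb': from fail(7)=1 chase 'b': 1→0 ⇒ 1;  out={1}∪out(1)={1}

Scan:
i=0 'b': node 0→1
i=1 'd': node 1→2  emit P0@[0:1]
i=2 'b': node 2→1 (via fail)
i=3 'c': node 1→3 (via fail)
i=4 'c': node 3→3 (via fail)
i=5 'd': node 3→4
i=6 'c': node 4→5
i=7 'd': node 5→6
i=8 'b': node 6→7
i=9 'b': node 7→8  emit P1@[4:9]
i=10 'c': node 8→3 (via fail)
i=11 'd': node 3→4
i=12 'c': node 4→5
i=13 'd': node 5→6
i=14 'b': node 6→7
i=15 'b': node 7→8  emit P1@[10:15]
i=16 'a': node 8→0 (via fail)
i=17 'd': node 0→0
i=18 'c': node 0→3
i=19 'd': node 3→4
i=20 'c': node 4→5
i=21 'd': node 5→6
i=22 'b': node 6→7
i=23 'b': node 7→8  emit P1@[18:23]
i=24 'b': node 8→1 (via fail)
i=25 'c': node 1→3 (via fail)
i=26 'b': node 3→1 (via fail)
i=27 'd': node 1→2  emit P0@[26:27]
i=28 'b': node 2→1 (via fail)
i=29 'd': node 1→2  emit P0@[28:29]
i=30 'a': node 2→0 (via fail)
i=31 'b': node 0→1
i=32 'b': node 1→1 (via fail)
i=33 'b': node 1→1 (via fail)
i=34 'd': node 1→2  emit P0@[33:34]
i=35 'b': node 2→1 (via fail)
i=36 'b': node 1→1 (via fail)
i=37 'd': node 1→2  emit P0@[36:37]
i=38 'd': node 2→0 (via fail)
i=39 'c': node 0→3
i=40 'b': node 3→1 (via fail)
i=41 'd': node 1→2  emit P0@[40:41]
i=42 'c': node 2→3 (via fail)
i=43 'd': node 3→4
i=44 'c': node 4→5
i=45 'd': node 5→6
i=46 'b': node 6→7
i=47 'b': node 7→8  emit P1@[42:47]
i=48 'c': node 8→3 (via fail)
i=49 'd': node 3→4
i=50 'c': node 4→5
i=51 'd': node 5→6
i=52 'b': node 6→7
i=53 'b': node 7→8  emit P1@[48:53]
i=54 'b': node 8→1 (via fail)
i=55 'c': node 1→3 (via fail)
i=56 'd': node 3→4
i=57 'c': node 4→5
i=58 'd': node 5→6
i=59 'b': node 6→7
i=60 'b': node 7→8  emit P1@[55:60]
i=61 'a': node 8→0 (via fail)
i=62 'b': node 0→1
i=63 'd': node 1→2  emit P0@[62:63]
i=64 'b': node 2→1 (via fail)
i=65 'c': node 1→3 (via fail)
i=66 'c': node 3→3 (via fail)
i=67 'b': node 3→1 (via fail)
i=68 'a': node 1→0 (via fail)
i=69 'b': node 0→1
i=70 'd': node 1→2  emit P0@[69:70]
i=71 'c': node 2→3 (via fail)
i=72 'b': node 3→1 (via fail)
i=73 'd': node 1→2  emit P0@[72:73]
i=74 'a': node 2→0 (via fail)
i=75 'c': node 0→3
i=76 'c': node 3→3 (via fail)

Result: [[1,0],[9,1],[15,1],[23,1],[27,0],[29,0],[34,0],[37,0],[41,0],[47,1],[53,1],[60,1],[63,0],[70,0],[73,0]]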